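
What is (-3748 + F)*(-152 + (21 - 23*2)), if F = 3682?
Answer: 11682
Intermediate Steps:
(-3748 + F)*(-152 + (21 - 23*2)) = (-3748 + 3682)*(-152 + (21 - 23*2)) = -66*(-152 + (21 - 46)) = -66*(-152 - 25) = -66*(-177) = 11682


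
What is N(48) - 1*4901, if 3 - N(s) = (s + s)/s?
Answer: -4900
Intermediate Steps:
N(s) = 1 (N(s) = 3 - (s + s)/s = 3 - 2*s/s = 3 - 1*2 = 3 - 2 = 1)
N(48) - 1*4901 = 1 - 1*4901 = 1 - 4901 = -4900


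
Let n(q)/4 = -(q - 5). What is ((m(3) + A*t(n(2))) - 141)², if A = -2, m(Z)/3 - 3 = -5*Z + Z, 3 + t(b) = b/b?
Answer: 26896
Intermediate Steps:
n(q) = 20 - 4*q (n(q) = 4*(-(q - 5)) = 4*(-(-5 + q)) = 4*(5 - q) = 20 - 4*q)
t(b) = -2 (t(b) = -3 + b/b = -3 + 1 = -2)
m(Z) = 9 - 12*Z (m(Z) = 9 + 3*(-5*Z + Z) = 9 + 3*(-4*Z) = 9 - 12*Z)
((m(3) + A*t(n(2))) - 141)² = (((9 - 12*3) - 2*(-2)) - 141)² = (((9 - 36) + 4) - 141)² = ((-27 + 4) - 141)² = (-23 - 141)² = (-164)² = 26896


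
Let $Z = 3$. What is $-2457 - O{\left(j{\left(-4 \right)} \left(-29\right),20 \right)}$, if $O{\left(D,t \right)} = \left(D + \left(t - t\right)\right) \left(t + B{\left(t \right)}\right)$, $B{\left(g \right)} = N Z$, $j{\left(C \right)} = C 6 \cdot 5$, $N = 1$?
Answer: $-82497$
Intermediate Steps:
$j{\left(C \right)} = 30 C$ ($j{\left(C \right)} = 6 C 5 = 30 C$)
$B{\left(g \right)} = 3$ ($B{\left(g \right)} = 1 \cdot 3 = 3$)
$O{\left(D,t \right)} = D \left(3 + t\right)$ ($O{\left(D,t \right)} = \left(D + \left(t - t\right)\right) \left(t + 3\right) = \left(D + 0\right) \left(3 + t\right) = D \left(3 + t\right)$)
$-2457 - O{\left(j{\left(-4 \right)} \left(-29\right),20 \right)} = -2457 - 30 \left(-4\right) \left(-29\right) \left(3 + 20\right) = -2457 - \left(-120\right) \left(-29\right) 23 = -2457 - 3480 \cdot 23 = -2457 - 80040 = -82497$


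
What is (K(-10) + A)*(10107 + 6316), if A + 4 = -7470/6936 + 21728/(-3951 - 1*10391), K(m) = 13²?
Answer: 22110446847203/8289676 ≈ 2.6672e+6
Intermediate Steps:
K(m) = 169
A = -54645383/8289676 (A = -4 + (-7470/6936 + 21728/(-3951 - 1*10391)) = -4 + (-7470*1/6936 + 21728/(-3951 - 10391)) = -4 + (-1245/1156 + 21728/(-14342)) = -4 + (-1245/1156 + 21728*(-1/14342)) = -4 + (-1245/1156 - 10864/7171) = -4 - 21486679/8289676 = -54645383/8289676 ≈ -6.5920)
(K(-10) + A)*(10107 + 6316) = (169 - 54645383/8289676)*(10107 + 6316) = (1346309861/8289676)*16423 = 22110446847203/8289676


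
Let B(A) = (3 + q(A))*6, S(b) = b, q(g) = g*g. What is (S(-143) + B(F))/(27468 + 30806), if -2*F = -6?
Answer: -71/58274 ≈ -0.0012184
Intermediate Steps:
F = 3 (F = -1/2*(-6) = 3)
q(g) = g**2
B(A) = 18 + 6*A**2 (B(A) = (3 + A**2)*6 = 18 + 6*A**2)
(S(-143) + B(F))/(27468 + 30806) = (-143 + (18 + 6*3**2))/(27468 + 30806) = (-143 + (18 + 6*9))/58274 = (-143 + (18 + 54))*(1/58274) = (-143 + 72)*(1/58274) = -71*1/58274 = -71/58274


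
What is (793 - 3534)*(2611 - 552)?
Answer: -5643719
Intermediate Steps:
(793 - 3534)*(2611 - 552) = -2741*2059 = -5643719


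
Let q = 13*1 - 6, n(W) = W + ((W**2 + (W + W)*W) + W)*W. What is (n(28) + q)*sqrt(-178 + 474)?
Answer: 133350*sqrt(74) ≈ 1.1471e+6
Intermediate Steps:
n(W) = W + W*(W + 3*W**2) (n(W) = W + ((W**2 + (2*W)*W) + W)*W = W + ((W**2 + 2*W**2) + W)*W = W + (3*W**2 + W)*W = W + (W + 3*W**2)*W = W + W*(W + 3*W**2))
q = 7 (q = 13 - 6 = 7)
(n(28) + q)*sqrt(-178 + 474) = (28*(1 + 28 + 3*28**2) + 7)*sqrt(-178 + 474) = (28*(1 + 28 + 3*784) + 7)*sqrt(296) = (28*(1 + 28 + 2352) + 7)*(2*sqrt(74)) = (28*2381 + 7)*(2*sqrt(74)) = (66668 + 7)*(2*sqrt(74)) = 66675*(2*sqrt(74)) = 133350*sqrt(74)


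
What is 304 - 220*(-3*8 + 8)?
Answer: 3824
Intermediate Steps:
304 - 220*(-3*8 + 8) = 304 - 220*(-24 + 8) = 304 - 220*(-16) = 304 + 3520 = 3824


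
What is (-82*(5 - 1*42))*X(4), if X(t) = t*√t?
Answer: 24272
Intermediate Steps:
X(t) = t^(3/2)
(-82*(5 - 1*42))*X(4) = (-82*(5 - 1*42))*4^(3/2) = -82*(5 - 42)*8 = -82*(-37)*8 = 3034*8 = 24272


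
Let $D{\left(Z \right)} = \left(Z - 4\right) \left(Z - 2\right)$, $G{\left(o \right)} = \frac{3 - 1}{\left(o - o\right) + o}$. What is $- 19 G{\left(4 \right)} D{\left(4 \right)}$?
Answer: $0$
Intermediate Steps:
$G{\left(o \right)} = \frac{2}{o}$ ($G{\left(o \right)} = \frac{2}{0 + o} = \frac{2}{o}$)
$D{\left(Z \right)} = \left(-4 + Z\right) \left(-2 + Z\right)$
$- 19 G{\left(4 \right)} D{\left(4 \right)} = - 19 \cdot \frac{2}{4} \left(8 + 4^{2} - 24\right) = - 19 \cdot 2 \cdot \frac{1}{4} \left(8 + 16 - 24\right) = \left(-19\right) \frac{1}{2} \cdot 0 = \left(- \frac{19}{2}\right) 0 = 0$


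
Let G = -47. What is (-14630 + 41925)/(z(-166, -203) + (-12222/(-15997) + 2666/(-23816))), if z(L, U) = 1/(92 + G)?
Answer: 233976900303900/5780193151 ≈ 40479.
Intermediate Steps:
z(L, U) = 1/45 (z(L, U) = 1/(92 - 47) = 1/45)
(-14630 + 41925)/(z(-166, -203) + (-12222/(-15997) + 2666/(-23816))) = (-14630 + 41925)/(1/45 + (-12222/(-15997) + 2666/(-23816))) = 27295/(1/45 + (-12222*(-1/15997) + 2666*(-1/23816))) = 27295/(1/45 + (12222/15997 - 1333/11908)) = 27295/(1/45 + 124215575/190492276) = 27295/(5780193151/8572152420) = 27295*(8572152420/5780193151) = 233976900303900/5780193151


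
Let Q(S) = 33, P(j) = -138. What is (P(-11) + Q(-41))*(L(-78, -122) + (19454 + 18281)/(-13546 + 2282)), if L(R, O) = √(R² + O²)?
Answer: 3962175/11264 - 210*√5242 ≈ -14853.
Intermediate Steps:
L(R, O) = √(O² + R²)
(P(-11) + Q(-41))*(L(-78, -122) + (19454 + 18281)/(-13546 + 2282)) = (-138 + 33)*(√((-122)² + (-78)²) + (19454 + 18281)/(-13546 + 2282)) = -105*(√(14884 + 6084) + 37735/(-11264)) = -105*(√20968 + 37735*(-1/11264)) = -105*(2*√5242 - 37735/11264) = -105*(-37735/11264 + 2*√5242) = 3962175/11264 - 210*√5242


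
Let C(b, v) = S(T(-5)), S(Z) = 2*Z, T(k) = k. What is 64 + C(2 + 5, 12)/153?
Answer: 9782/153 ≈ 63.935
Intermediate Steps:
C(b, v) = -10 (C(b, v) = 2*(-5) = -10)
64 + C(2 + 5, 12)/153 = 64 - 10/153 = 9782/153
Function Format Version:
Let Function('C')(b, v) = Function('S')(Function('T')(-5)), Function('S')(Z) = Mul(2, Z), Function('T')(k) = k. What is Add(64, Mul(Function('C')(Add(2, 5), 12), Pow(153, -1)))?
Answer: Rational(9782, 153) ≈ 63.935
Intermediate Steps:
Function('C')(b, v) = -10 (Function('C')(b, v) = Mul(2, -5) = -10)
Add(64, Mul(Function('C')(Add(2, 5), 12), Pow(153, -1))) = Add(64, Mul(-10, Pow(153, -1))) = Add(64, Mul(-10, Rational(1, 153))) = Add(64, Rational(-10, 153)) = Rational(9782, 153)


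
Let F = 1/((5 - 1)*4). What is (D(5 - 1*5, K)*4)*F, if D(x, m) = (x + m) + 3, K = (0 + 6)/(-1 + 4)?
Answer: 5/4 ≈ 1.2500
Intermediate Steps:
K = 2 (K = 6/3 = 6*(⅓) = 2)
D(x, m) = 3 + m + x (D(x, m) = (m + x) + 3 = 3 + m + x)
F = 1/16 (F = 1/(4*4) = 1/16 ≈ 0.062500)
(D(5 - 1*5, K)*4)*F = ((3 + 2 + (5 - 1*5))*4)*(1/16) = ((3 + 2 + (5 - 5))*4)*(1/16) = ((3 + 2 + 0)*4)*(1/16) = (5*4)*(1/16) = 20*(1/16) = 5/4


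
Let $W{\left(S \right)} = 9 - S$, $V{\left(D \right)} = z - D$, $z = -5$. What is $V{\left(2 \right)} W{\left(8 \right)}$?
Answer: $-7$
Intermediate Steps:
$V{\left(D \right)} = -5 - D$
$V{\left(2 \right)} W{\left(8 \right)} = \left(-5 - 2\right) \left(9 - 8\right) = \left(-7\right) 1 = -7$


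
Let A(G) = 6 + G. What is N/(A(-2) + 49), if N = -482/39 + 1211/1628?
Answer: -737467/3365076 ≈ -0.21915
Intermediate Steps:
N = -737467/63492 (N = -482*1/39 + 1211*(1/1628) = -482/39 + 1211/1628 = -737467/63492 ≈ -11.615)
N/(A(-2) + 49) = -737467/(63492*((6 - 2) + 49)) = -737467/(63492*(4 + 49)) = -737467/63492/53 = -737467/63492*1/53 = -737467/3365076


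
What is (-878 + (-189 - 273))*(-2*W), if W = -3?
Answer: -8040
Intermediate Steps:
(-878 + (-189 - 273))*(-2*W) = (-878 + (-189 - 273))*(-2*(-3)) = (-878 - 462)*6 = -1340*6 = -8040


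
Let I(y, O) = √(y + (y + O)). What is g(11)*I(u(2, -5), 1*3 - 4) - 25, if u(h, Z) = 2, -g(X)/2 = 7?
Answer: -25 - 14*√3 ≈ -49.249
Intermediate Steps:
g(X) = -14 (g(X) = -2*7 = -14)
I(y, O) = √(O + 2*y) (I(y, O) = √(y + (O + y)) = √(O + 2*y))
g(11)*I(u(2, -5), 1*3 - 4) - 25 = -14*√((1*3 - 4) + 2*2) - 25 = -14*√((3 - 4) + 4) - 25 = -14*√(-1 + 4) - 25 = -14*√3 - 25 = -25 - 14*√3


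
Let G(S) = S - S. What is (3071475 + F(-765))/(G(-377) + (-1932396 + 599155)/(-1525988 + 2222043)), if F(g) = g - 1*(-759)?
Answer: -2137911354795/1333241 ≈ -1.6035e+6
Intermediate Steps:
F(g) = 759 + g (F(g) = g + 759 = 759 + g)
G(S) = 0
(3071475 + F(-765))/(G(-377) + (-1932396 + 599155)/(-1525988 + 2222043)) = (3071475 + (759 - 765))/(0 + (-1932396 + 599155)/(-1525988 + 2222043)) = (3071475 - 6)/(0 - 1333241/696055) = 3071469/(0 - 1333241*1/696055) = 3071469/(0 - 1333241/696055) = 3071469/(-1333241/696055) = 3071469*(-696055/1333241) = -2137911354795/1333241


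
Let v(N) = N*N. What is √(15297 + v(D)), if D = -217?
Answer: √62386 ≈ 249.77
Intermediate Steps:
v(N) = N²
√(15297 + v(D)) = √(15297 + (-217)²) = √(15297 + 47089) = √62386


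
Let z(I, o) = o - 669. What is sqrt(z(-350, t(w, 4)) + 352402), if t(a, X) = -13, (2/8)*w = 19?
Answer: 6*sqrt(9770) ≈ 593.06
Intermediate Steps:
w = 76 (w = 4*19 = 76)
z(I, o) = -669 + o
sqrt(z(-350, t(w, 4)) + 352402) = sqrt((-669 - 13) + 352402) = sqrt(-682 + 352402) = sqrt(351720) = 6*sqrt(9770)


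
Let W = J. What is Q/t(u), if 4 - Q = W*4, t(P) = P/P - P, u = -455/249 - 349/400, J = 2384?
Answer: -949387200/368501 ≈ -2576.3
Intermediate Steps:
W = 2384
u = -268901/99600 (u = -455*1/249 - 349*1/400 = -455/249 - 349/400 = -268901/99600 ≈ -2.6998)
t(P) = 1 - P
Q = -9532 (Q = 4 - 2384*4 = 4 - 1*9536 = 4 - 9536 = -9532)
Q/t(u) = -9532/(1 - 1*(-268901/99600)) = -9532/(1 + 268901/99600) = -9532/368501/99600 = -9532*99600/368501 = -949387200/368501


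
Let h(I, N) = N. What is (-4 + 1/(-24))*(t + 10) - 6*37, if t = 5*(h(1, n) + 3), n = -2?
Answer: -2261/8 ≈ -282.63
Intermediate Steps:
t = 5 (t = 5*(-2 + 3) = 5*1 = 5)
(-4 + 1/(-24))*(t + 10) - 6*37 = (-4 + 1/(-24))*(5 + 10) - 6*37 = (-4 - 1/24)*15 - 222 = -97/24*15 - 222 = -485/8 - 222 = -2261/8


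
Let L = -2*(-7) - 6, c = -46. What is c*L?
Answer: -368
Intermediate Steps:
L = 8 (L = 14 - 6 = 8)
c*L = -46*8 = -368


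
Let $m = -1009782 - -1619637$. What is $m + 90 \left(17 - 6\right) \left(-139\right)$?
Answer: $472245$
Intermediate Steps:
$m = 609855$ ($m = -1009782 + 1619637 = 609855$)
$m + 90 \left(17 - 6\right) \left(-139\right) = 609855 + 90 \left(17 - 6\right) \left(-139\right) = 609855 + 90 \cdot 11 \left(-139\right) = 609855 + 990 \left(-139\right) = 609855 - 137610 = 472245$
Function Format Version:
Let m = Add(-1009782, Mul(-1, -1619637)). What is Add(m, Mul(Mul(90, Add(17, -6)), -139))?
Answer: 472245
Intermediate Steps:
m = 609855 (m = Add(-1009782, 1619637) = 609855)
Add(m, Mul(Mul(90, Add(17, -6)), -139)) = Add(609855, Mul(Mul(90, Add(17, -6)), -139)) = Add(609855, Mul(Mul(90, 11), -139)) = Add(609855, Mul(990, -139)) = Add(609855, -137610) = 472245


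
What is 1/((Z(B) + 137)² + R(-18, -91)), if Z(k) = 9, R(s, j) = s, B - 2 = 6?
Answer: 1/21298 ≈ 4.6953e-5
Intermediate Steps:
B = 8 (B = 2 + 6 = 8)
1/((Z(B) + 137)² + R(-18, -91)) = 1/((9 + 137)² - 18) = 1/(146² - 18) = 1/(21316 - 18) = 1/21298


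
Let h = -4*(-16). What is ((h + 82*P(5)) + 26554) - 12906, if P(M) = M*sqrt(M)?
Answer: 13712 + 410*sqrt(5) ≈ 14629.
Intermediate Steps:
P(M) = M**(3/2)
h = 64
((h + 82*P(5)) + 26554) - 12906 = ((64 + 82*5**(3/2)) + 26554) - 12906 = ((64 + 82*(5*sqrt(5))) + 26554) - 12906 = ((64 + 410*sqrt(5)) + 26554) - 12906 = (26618 + 410*sqrt(5)) - 12906 = 13712 + 410*sqrt(5)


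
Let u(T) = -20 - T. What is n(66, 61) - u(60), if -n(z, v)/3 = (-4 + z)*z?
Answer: -12196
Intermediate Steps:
n(z, v) = -3*z*(-4 + z) (n(z, v) = -3*(-4 + z)*z = -3*z*(-4 + z))
n(66, 61) - u(60) = 3*66*(4 - 1*66) - (-20 - 1*60) = 3*66*(4 - 66) - (-20 - 60) = 3*66*(-62) - 1*(-80) = -12276 + 80 = -12196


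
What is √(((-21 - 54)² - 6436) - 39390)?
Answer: I*√40201 ≈ 200.5*I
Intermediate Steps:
√(((-21 - 54)² - 6436) - 39390) = √(((-75)² - 6436) - 39390) = √((5625 - 6436) - 39390) = √(-811 - 39390) = √(-40201) = I*√40201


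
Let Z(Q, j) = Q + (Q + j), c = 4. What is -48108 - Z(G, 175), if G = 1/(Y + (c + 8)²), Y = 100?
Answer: -5890527/122 ≈ -48283.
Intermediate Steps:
G = 1/244 (G = 1/(100 + (4 + 8)²) = 1/(100 + 12²) = 1/(100 + 144) = 1/244 ≈ 0.0040984)
Z(Q, j) = j + 2*Q
-48108 - Z(G, 175) = -48108 - (175 + 2*(1/244)) = -48108 - (175 + 1/122) = -48108 - 1*21351/122 = -48108 - 21351/122 = -5890527/122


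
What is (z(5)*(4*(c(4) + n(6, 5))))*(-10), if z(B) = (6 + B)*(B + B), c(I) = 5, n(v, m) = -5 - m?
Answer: 22000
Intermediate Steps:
z(B) = 2*B*(6 + B) (z(B) = (6 + B)*(2*B) = 2*B*(6 + B))
(z(5)*(4*(c(4) + n(6, 5))))*(-10) = ((2*5*(6 + 5))*(4*(5 + (-5 - 1*5))))*(-10) = ((2*5*11)*(4*(5 + (-5 - 5))))*(-10) = (110*(4*(5 - 10)))*(-10) = (110*(4*(-5)))*(-10) = (110*(-20))*(-10) = -2200*(-10) = 22000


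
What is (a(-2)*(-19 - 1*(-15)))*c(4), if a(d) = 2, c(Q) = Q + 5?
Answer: -72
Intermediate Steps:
c(Q) = 5 + Q
(a(-2)*(-19 - 1*(-15)))*c(4) = (2*(-19 - 1*(-15)))*(5 + 4) = (2*(-19 + 15))*9 = (2*(-4))*9 = -8*9 = -72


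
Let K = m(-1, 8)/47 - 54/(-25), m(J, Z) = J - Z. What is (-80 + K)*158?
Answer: -14486546/1175 ≈ -12329.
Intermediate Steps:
K = 2313/1175 (K = (-1 - 1*8)/47 - 54/(-25) = (-1 - 8)*(1/47) - 54*(-1/25) = -9*1/47 + 54/25 = -9/47 + 54/25 = 2313/1175 ≈ 1.9685)
(-80 + K)*158 = (-80 + 2313/1175)*158 = -91687/1175*158 = -14486546/1175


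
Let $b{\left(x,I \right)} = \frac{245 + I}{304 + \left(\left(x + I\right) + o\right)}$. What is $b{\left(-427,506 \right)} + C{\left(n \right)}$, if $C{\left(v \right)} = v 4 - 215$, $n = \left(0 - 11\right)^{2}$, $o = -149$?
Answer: $\frac{63697}{234} \approx 272.21$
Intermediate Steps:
$n = 121$ ($n = \left(-11\right)^{2} = 121$)
$b{\left(x,I \right)} = \frac{245 + I}{155 + I + x}$ ($b{\left(x,I \right)} = \frac{245 + I}{304 - \left(149 - I - x\right)} = \frac{245 + I}{304 + \left(-149 + I + x\right)} = \frac{245 + I}{155 + I + x}$)
$C{\left(v \right)} = -215 + 4 v$ ($C{\left(v \right)} = 4 v - 215 = -215 + 4 v$)
$b{\left(-427,506 \right)} + C{\left(n \right)} = \frac{245 + 506}{155 + 506 - 427} + \left(-215 + 4 \cdot 121\right) = \frac{1}{234} \cdot 751 + \left(-215 + 484\right) = \frac{1}{234} \cdot 751 + 269 = \frac{751}{234} + 269 = \frac{63697}{234}$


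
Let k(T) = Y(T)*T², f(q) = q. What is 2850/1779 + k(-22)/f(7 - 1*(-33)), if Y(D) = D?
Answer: -784533/2965 ≈ -264.60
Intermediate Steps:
k(T) = T³ (k(T) = T*T² = T³)
2850/1779 + k(-22)/f(7 - 1*(-33)) = 2850/1779 + (-22)³/(7 - 1*(-33)) = 2850*(1/1779) - 10648/(7 + 33) = 950/593 - 10648/40 = 950/593 - 10648*1/40 = 950/593 - 1331/5 = -784533/2965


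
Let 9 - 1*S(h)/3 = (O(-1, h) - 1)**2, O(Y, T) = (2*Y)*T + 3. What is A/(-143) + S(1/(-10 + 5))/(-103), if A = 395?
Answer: -1051874/368225 ≈ -2.8566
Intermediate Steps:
O(Y, T) = 3 + 2*T*Y (O(Y, T) = 2*T*Y + 3 = 3 + 2*T*Y)
S(h) = 27 - 3*(2 - 2*h)**2 (S(h) = 27 - 3*((3 + 2*h*(-1)) - 1)**2 = 27 - 3*((3 - 2*h) - 1)**2 = 27 - 3*(2 - 2*h)**2)
A/(-143) + S(1/(-10 + 5))/(-103) = 395/(-143) + (27 - 12*(-1 + 1/(-10 + 5))**2)/(-103) = 395*(-1/143) + (27 - 12*(-1 + 1/(-5))**2)*(-1/103) = -395/143 + (27 - 12*(-1 - 1/5)**2)*(-1/103) = -395/143 + (27 - 12*(-6/5)**2)*(-1/103) = -395/143 + (27 - 12*36/25)*(-1/103) = -395/143 + (27 - 432/25)*(-1/103) = -395/143 + (243/25)*(-1/103) = -395/143 - 243/2575 = -1051874/368225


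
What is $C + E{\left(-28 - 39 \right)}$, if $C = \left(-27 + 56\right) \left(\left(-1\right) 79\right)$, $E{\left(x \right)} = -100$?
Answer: $-2391$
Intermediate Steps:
$C = -2291$ ($C = 29 \left(-79\right) = -2291$)
$C + E{\left(-28 - 39 \right)} = -2291 - 100 = -2391$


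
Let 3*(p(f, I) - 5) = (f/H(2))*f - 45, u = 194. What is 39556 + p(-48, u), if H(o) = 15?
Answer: 197986/5 ≈ 39597.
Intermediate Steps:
p(f, I) = -10 + f**2/45 (p(f, I) = 5 + ((f/15)*f - 45)/3 = 5 + (f**2/15 - 45)/3 = 5 + (-45 + f**2/15)/3 = 5 + (-15 + f**2/45) = -10 + f**2/45)
39556 + p(-48, u) = 39556 + (-10 + (1/45)*(-48)**2) = 39556 + (-10 + (1/45)*2304) = 39556 + (-10 + 256/5) = 39556 + 206/5 = 197986/5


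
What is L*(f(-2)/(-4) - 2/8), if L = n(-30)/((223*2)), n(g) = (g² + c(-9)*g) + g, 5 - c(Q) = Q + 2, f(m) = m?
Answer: 255/892 ≈ 0.28587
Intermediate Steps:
c(Q) = 3 - Q (c(Q) = 5 - (Q + 2) = 5 - (2 + Q) = 5 + (-2 - Q) = 3 - Q)
n(g) = g² + 13*g (n(g) = (g² + (3 - 1*(-9))*g) + g = (g² + (3 + 9)*g) + g = (g² + 12*g) + g = g² + 13*g)
L = 255/223 (L = (-30*(13 - 30))/((223*2)) = -30*(-17)/446 = 510*(1/446) = 255/223 ≈ 1.1435)
L*(f(-2)/(-4) - 2/8) = 255*(-2/(-4) - 2/8)/223 = 255*(-2*(-¼) - 2*⅛)/223 = 255*(½ - ¼)/223 = (255/223)*(¼) = 255/892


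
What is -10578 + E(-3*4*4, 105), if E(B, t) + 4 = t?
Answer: -10477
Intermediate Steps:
E(B, t) = -4 + t
-10578 + E(-3*4*4, 105) = -10578 + (-4 + 105) = -10578 + 101 = -10477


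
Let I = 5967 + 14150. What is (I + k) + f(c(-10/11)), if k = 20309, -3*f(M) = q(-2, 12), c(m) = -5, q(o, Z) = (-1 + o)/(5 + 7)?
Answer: 485113/12 ≈ 40426.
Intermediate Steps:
q(o, Z) = -1/12 + o/12 (q(o, Z) = (-1 + o)/12 = (-1 + o)*(1/12) = -1/12 + o/12)
f(M) = 1/12 (f(M) = -(-1/12 + (1/12)*(-2))/3 = -(-1/12 - ⅙)/3 = -⅓*(-¼) = 1/12)
I = 20117
(I + k) + f(c(-10/11)) = (20117 + 20309) + 1/12 = 40426 + 1/12 = 485113/12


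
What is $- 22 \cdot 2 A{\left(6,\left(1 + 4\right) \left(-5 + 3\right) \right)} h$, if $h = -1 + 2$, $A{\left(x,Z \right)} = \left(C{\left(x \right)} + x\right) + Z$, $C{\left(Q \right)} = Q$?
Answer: $-88$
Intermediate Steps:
$A{\left(x,Z \right)} = Z + 2 x$ ($A{\left(x,Z \right)} = \left(x + x\right) + Z = 2 x + Z = Z + 2 x$)
$h = 1$
$- 22 \cdot 2 A{\left(6,\left(1 + 4\right) \left(-5 + 3\right) \right)} h = - 22 \cdot 2 \left(\left(1 + 4\right) \left(-5 + 3\right) + 2 \cdot 6\right) 1 = - 22 \cdot 2 \left(5 \left(-2\right) + 12\right) 1 = - 22 \cdot 2 \left(-10 + 12\right) 1 = - 22 \cdot 2 \cdot 2 \cdot 1 = \left(-22\right) 4 \cdot 1 = \left(-88\right) 1 = -88$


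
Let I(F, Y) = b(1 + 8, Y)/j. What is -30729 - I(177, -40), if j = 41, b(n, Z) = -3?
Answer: -1259886/41 ≈ -30729.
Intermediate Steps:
I(F, Y) = -3/41
-30729 - I(177, -40) = -30729 - 1*(-3/41) = -30729 + 3/41 = -1259886/41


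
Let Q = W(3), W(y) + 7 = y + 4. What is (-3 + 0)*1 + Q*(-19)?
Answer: -3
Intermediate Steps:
W(y) = -3 + y (W(y) = -7 + (y + 4) = -7 + (4 + y) = -3 + y)
Q = 0 (Q = -3 + 3 = 0)
(-3 + 0)*1 + Q*(-19) = (-3 + 0)*1 + 0*(-19) = -3*1 + 0 = -3 + 0 = -3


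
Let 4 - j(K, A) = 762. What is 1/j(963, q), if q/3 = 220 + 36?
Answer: -1/758 ≈ -0.0013193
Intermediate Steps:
q = 768 (q = 3*(220 + 36) = 3*256 = 768)
j(K, A) = -758 (j(K, A) = 4 - 1*762 = 4 - 762 = -758)
1/j(963, q) = 1/(-758) = -1/758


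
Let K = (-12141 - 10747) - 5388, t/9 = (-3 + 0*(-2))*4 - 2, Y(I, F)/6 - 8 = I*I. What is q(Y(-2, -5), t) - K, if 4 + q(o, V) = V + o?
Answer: 28218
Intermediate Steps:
Y(I, F) = 48 + 6*I² (Y(I, F) = 48 + 6*(I*I) = 48 + 6*I²)
t = -126 (t = 9*((-3 + 0*(-2))*4 - 2) = 9*((-3 + 0)*4 - 2) = 9*(-3*4 - 2) = 9*(-12 - 2) = 9*(-14) = -126)
q(o, V) = -4 + V + o (q(o, V) = -4 + (V + o) = -4 + V + o)
K = -28276 (K = -22888 - 5388 = -28276)
q(Y(-2, -5), t) - K = (-4 - 126 + (48 + 6*(-2)²)) - 1*(-28276) = (-4 - 126 + (48 + 6*4)) + 28276 = (-4 - 126 + (48 + 24)) + 28276 = (-4 - 126 + 72) + 28276 = -58 + 28276 = 28218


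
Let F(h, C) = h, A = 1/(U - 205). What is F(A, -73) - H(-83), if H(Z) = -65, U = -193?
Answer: 25869/398 ≈ 64.997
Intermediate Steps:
A = -1/398 (A = 1/(-193 - 205) = 1/(-398) = -1/398 ≈ -0.0025126)
F(A, -73) - H(-83) = -1/398 - 1*(-65) = -1/398 + 65 = 25869/398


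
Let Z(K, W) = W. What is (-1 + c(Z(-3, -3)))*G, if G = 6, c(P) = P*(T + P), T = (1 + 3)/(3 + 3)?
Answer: 36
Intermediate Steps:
T = ⅔ (T = 4/6 = 4*(⅙) = ⅔ ≈ 0.66667)
c(P) = P*(⅔ + P)
(-1 + c(Z(-3, -3)))*G = (-1 + (⅓)*(-3)*(2 + 3*(-3)))*6 = (-1 + (⅓)*(-3)*(2 - 9))*6 = (-1 + (⅓)*(-3)*(-7))*6 = (-1 + 7)*6 = 6*6 = 36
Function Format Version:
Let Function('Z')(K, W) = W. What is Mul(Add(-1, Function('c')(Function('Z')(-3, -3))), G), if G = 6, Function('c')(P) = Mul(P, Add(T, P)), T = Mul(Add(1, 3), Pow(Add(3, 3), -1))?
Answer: 36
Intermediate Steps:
T = Rational(2, 3) (T = Mul(4, Pow(6, -1)) = Mul(4, Rational(1, 6)) = Rational(2, 3) ≈ 0.66667)
Function('c')(P) = Mul(P, Add(Rational(2, 3), P))
Mul(Add(-1, Function('c')(Function('Z')(-3, -3))), G) = Mul(Add(-1, Mul(Rational(1, 3), -3, Add(2, Mul(3, -3)))), 6) = Mul(Add(-1, Mul(Rational(1, 3), -3, Add(2, -9))), 6) = Mul(Add(-1, Mul(Rational(1, 3), -3, -7)), 6) = Mul(Add(-1, 7), 6) = Mul(6, 6) = 36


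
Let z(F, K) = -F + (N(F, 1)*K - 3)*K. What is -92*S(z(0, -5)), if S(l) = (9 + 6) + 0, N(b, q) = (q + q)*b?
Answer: -1380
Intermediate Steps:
N(b, q) = 2*b*q (N(b, q) = (2*q)*b = 2*b*q)
z(F, K) = -F + K*(-3 + 2*F*K) (z(F, K) = -F + ((2*F*1)*K - 3)*K = -F + ((2*F)*K - 3)*K = -F + (2*F*K - 3)*K = -F + (-3 + 2*F*K)*K = -F + K*(-3 + 2*F*K))
S(l) = 15 (S(l) = 15 + 0 = 15)
-92*S(z(0, -5)) = -92*15 = -1380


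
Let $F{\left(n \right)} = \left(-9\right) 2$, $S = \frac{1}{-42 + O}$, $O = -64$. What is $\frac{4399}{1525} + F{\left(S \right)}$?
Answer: $- \frac{23051}{1525} \approx -15.115$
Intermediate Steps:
$S = - \frac{1}{106}$ ($S = \frac{1}{-42 - 64} = \frac{1}{-106} = - \frac{1}{106} \approx -0.009434$)
$F{\left(n \right)} = -18$
$\frac{4399}{1525} + F{\left(S \right)} = \frac{4399}{1525} - 18 = - \frac{23051}{1525}$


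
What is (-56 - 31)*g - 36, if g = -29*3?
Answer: 7533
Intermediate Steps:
g = -87
(-56 - 31)*g - 36 = (-56 - 31)*(-87) - 36 = -87*(-87) - 36 = 7569 - 36 = 7533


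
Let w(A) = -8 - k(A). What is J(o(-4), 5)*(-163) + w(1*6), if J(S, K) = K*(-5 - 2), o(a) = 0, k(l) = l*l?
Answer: 5661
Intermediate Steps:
k(l) = l²
J(S, K) = -7*K (J(S, K) = K*(-7) = -7*K)
w(A) = -8 - A²
J(o(-4), 5)*(-163) + w(1*6) = -7*5*(-163) + (-8 - (1*6)²) = -35*(-163) + (-8 - 1*6²) = 5705 + (-8 - 1*36) = 5705 + (-8 - 36) = 5705 - 44 = 5661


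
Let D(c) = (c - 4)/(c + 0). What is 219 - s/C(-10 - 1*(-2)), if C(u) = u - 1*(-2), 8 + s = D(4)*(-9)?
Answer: 653/3 ≈ 217.67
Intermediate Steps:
D(c) = (-4 + c)/c
s = -8 (s = -8 + ((-4 + 4)/4)*(-9) = -8 + ((¼)*0)*(-9) = -8 + 0*(-9) = -8 + 0 = -8)
C(u) = 2 + u (C(u) = u + 2 = 2 + u)
219 - s/C(-10 - 1*(-2)) = 219 - (-8)/(2 + (-10 - 1*(-2))) = 219 - (-8)/(2 + (-10 + 2)) = 219 - (-8)/(2 - 8) = 219 - (-8)/(-6) = 219 - (-8)*(-1)/6 = 219 - 1*4/3 = 219 - 4/3 = 653/3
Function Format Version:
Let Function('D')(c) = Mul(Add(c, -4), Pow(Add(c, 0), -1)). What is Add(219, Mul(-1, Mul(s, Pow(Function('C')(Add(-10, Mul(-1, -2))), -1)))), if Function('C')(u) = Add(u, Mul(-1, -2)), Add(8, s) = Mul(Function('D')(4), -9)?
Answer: Rational(653, 3) ≈ 217.67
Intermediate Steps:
Function('D')(c) = Mul(Pow(c, -1), Add(-4, c)) (Function('D')(c) = Mul(Add(-4, c), Pow(c, -1)) = Mul(Pow(c, -1), Add(-4, c)))
s = -8 (s = Add(-8, Mul(Mul(Pow(4, -1), Add(-4, 4)), -9)) = Add(-8, Mul(Mul(Rational(1, 4), 0), -9)) = Add(-8, Mul(0, -9)) = Add(-8, 0) = -8)
Function('C')(u) = Add(2, u) (Function('C')(u) = Add(u, 2) = Add(2, u))
Add(219, Mul(-1, Mul(s, Pow(Function('C')(Add(-10, Mul(-1, -2))), -1)))) = Add(219, Mul(-1, Mul(-8, Pow(Add(2, Add(-10, Mul(-1, -2))), -1)))) = Add(219, Mul(-1, Mul(-8, Pow(Add(2, Add(-10, 2)), -1)))) = Add(219, Mul(-1, Mul(-8, Pow(Add(2, -8), -1)))) = Add(219, Mul(-1, Mul(-8, Pow(-6, -1)))) = Add(219, Mul(-1, Mul(-8, Rational(-1, 6)))) = Add(219, Mul(-1, Rational(4, 3))) = Add(219, Rational(-4, 3)) = Rational(653, 3)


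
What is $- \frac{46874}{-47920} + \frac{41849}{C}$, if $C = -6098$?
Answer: $- \frac{429891607}{73054040} \approx -5.8846$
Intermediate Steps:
$- \frac{46874}{-47920} + \frac{41849}{C} = - \frac{46874}{-47920} + \frac{41849}{-6098} = \left(-46874\right) \left(- \frac{1}{47920}\right) + 41849 \left(- \frac{1}{6098}\right) = \frac{23437}{23960} - \frac{41849}{6098} = - \frac{429891607}{73054040}$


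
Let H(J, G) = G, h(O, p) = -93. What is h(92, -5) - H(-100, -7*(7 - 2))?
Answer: -58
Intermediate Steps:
h(92, -5) - H(-100, -7*(7 - 2)) = -93 - (-7)*(7 - 2) = -93 - (-7)*5 = -93 - 1*(-35) = -93 + 35 = -58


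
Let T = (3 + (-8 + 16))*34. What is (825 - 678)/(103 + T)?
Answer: 49/159 ≈ 0.30818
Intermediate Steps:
T = 374 (T = (3 + 8)*34 = 11*34 = 374)
(825 - 678)/(103 + T) = (825 - 678)/(103 + 374) = 147/477 = 147*(1/477) = 49/159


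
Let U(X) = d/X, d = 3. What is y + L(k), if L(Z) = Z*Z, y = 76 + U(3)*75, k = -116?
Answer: 13607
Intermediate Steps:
U(X) = 3/X
y = 151 (y = 76 + (3/3)*75 = 76 + (3*(⅓))*75 = 76 + 1*75 = 76 + 75 = 151)
L(Z) = Z²
y + L(k) = 151 + (-116)² = 151 + 13456 = 13607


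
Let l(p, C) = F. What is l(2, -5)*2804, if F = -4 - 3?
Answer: -19628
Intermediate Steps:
F = -7
l(p, C) = -7
l(2, -5)*2804 = -7*2804 = -19628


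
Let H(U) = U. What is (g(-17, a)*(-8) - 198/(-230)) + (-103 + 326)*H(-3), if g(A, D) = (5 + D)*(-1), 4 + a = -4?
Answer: -79596/115 ≈ -692.14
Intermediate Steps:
a = -8 (a = -4 - 4 = -8)
g(A, D) = -5 - D
(g(-17, a)*(-8) - 198/(-230)) + (-103 + 326)*H(-3) = ((-5 - 1*(-8))*(-8) - 198/(-230)) + (-103 + 326)*(-3) = ((-5 + 8)*(-8) - 198*(-1/230)) + 223*(-3) = (3*(-8) + 99/115) - 669 = (-24 + 99/115) - 669 = -2661/115 - 669 = -79596/115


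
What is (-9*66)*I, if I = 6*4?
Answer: -14256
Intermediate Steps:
I = 24
(-9*66)*I = -9*66*24 = -594*24 = -14256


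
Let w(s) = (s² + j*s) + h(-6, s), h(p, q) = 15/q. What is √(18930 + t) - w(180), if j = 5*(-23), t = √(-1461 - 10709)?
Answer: -140401/12 + √(18930 + I*√12170) ≈ -11563.0 + 0.4009*I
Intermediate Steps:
t = I*√12170 (t = √(-12170) = I*√12170 ≈ 110.32*I)
j = -115
w(s) = s² - 115*s + 15/s (w(s) = (s² - 115*s) + 15/s = s² - 115*s + 15/s)
√(18930 + t) - w(180) = √(18930 + I*√12170) - (15 + 180²*(-115 + 180))/180 = √(18930 + I*√12170) - (15 + 32400*65)/180 = √(18930 + I*√12170) - (15 + 2106000)/180 = √(18930 + I*√12170) - 2106015/180 = √(18930 + I*√12170) - 1*140401/12 = √(18930 + I*√12170) - 140401/12 = -140401/12 + √(18930 + I*√12170)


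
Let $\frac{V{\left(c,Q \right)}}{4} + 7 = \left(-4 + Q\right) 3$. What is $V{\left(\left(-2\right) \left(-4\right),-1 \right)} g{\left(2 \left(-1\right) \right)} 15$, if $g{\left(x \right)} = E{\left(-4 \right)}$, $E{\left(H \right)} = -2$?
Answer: $2640$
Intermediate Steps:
$V{\left(c,Q \right)} = -76 + 12 Q$ ($V{\left(c,Q \right)} = -28 + 4 \left(-4 + Q\right) 3 = -28 + 4 \left(-12 + 3 Q\right) = -28 + \left(-48 + 12 Q\right) = -76 + 12 Q$)
$g{\left(x \right)} = -2$
$V{\left(\left(-2\right) \left(-4\right),-1 \right)} g{\left(2 \left(-1\right) \right)} 15 = \left(-76 + 12 \left(-1\right)\right) \left(-2\right) 15 = \left(-76 - 12\right) \left(-2\right) 15 = \left(-88\right) \left(-2\right) 15 = 176 \cdot 15 = 2640$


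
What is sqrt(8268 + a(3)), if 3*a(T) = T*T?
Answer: 3*sqrt(919) ≈ 90.945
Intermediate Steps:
a(T) = T**2/3 (a(T) = (T*T)/3 = T**2/3)
sqrt(8268 + a(3)) = sqrt(8268 + (1/3)*3**2) = sqrt(8268 + (1/3)*9) = sqrt(8268 + 3) = sqrt(8271) = 3*sqrt(919)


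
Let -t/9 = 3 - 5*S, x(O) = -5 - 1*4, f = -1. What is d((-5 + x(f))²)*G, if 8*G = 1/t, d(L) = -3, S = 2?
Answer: -1/168 ≈ -0.0059524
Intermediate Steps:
x(O) = -9 (x(O) = -5 - 4 = -9)
t = 63 (t = -9*(3 - 5*2) = -9*(3 - 10) = -9*(-7) = 63)
G = 1/504 (G = (⅛)/63 = (⅛)*(1/63) = 1/504 ≈ 0.0019841)
d((-5 + x(f))²)*G = -3*1/504 = -1/168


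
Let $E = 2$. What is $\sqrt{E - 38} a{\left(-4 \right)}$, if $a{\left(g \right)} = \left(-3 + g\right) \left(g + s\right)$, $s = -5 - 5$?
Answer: $588 i \approx 588.0 i$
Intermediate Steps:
$s = -10$
$a{\left(g \right)} = \left(-10 + g\right) \left(-3 + g\right)$ ($a{\left(g \right)} = \left(-3 + g\right) \left(g - 10\right) = \left(-3 + g\right) \left(-10 + g\right) = \left(-10 + g\right) \left(-3 + g\right)$)
$\sqrt{E - 38} a{\left(-4 \right)} = \sqrt{2 - 38} \left(30 + \left(-4\right)^{2} - -52\right) = \sqrt{-36} \left(30 + 16 + 52\right) = 6 i 98 = 588 i$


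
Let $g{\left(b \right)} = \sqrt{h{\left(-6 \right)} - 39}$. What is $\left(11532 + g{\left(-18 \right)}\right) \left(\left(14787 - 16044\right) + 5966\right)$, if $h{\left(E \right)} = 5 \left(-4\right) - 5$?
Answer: $54304188 + 37672 i \approx 5.4304 \cdot 10^{7} + 37672.0 i$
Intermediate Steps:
$h{\left(E \right)} = -25$ ($h{\left(E \right)} = -20 - 5 = -25$)
$g{\left(b \right)} = 8 i$ ($g{\left(b \right)} = \sqrt{-25 - 39} = \sqrt{-64} = 8 i$)
$\left(11532 + g{\left(-18 \right)}\right) \left(\left(14787 - 16044\right) + 5966\right) = \left(11532 + 8 i\right) \left(\left(14787 - 16044\right) + 5966\right) = \left(11532 + 8 i\right) \left(-1257 + 5966\right) = \left(11532 + 8 i\right) 4709 = 54304188 + 37672 i$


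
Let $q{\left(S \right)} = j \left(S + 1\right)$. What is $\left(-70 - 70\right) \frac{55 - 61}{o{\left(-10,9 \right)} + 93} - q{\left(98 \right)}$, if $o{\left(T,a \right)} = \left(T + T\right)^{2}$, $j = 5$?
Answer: $- \frac{243195}{493} \approx -493.3$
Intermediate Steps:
$o{\left(T,a \right)} = 4 T^{2}$ ($o{\left(T,a \right)} = \left(2 T\right)^{2} = 4 T^{2}$)
$q{\left(S \right)} = 5 + 5 S$ ($q{\left(S \right)} = 5 \left(S + 1\right) = 5 \left(1 + S\right) = 5 + 5 S$)
$\left(-70 - 70\right) \frac{55 - 61}{o{\left(-10,9 \right)} + 93} - q{\left(98 \right)} = \left(-70 - 70\right) \frac{55 - 61}{4 \left(-10\right)^{2} + 93} - \left(5 + 5 \cdot 98\right) = \left(-70 - 70\right) \left(- \frac{6}{4 \cdot 100 + 93}\right) - \left(5 + 490\right) = - 140 \left(- \frac{6}{400 + 93}\right) - 495 = - 140 \left(- \frac{6}{493}\right) - 495 = - 140 \left(\left(-6\right) \frac{1}{493}\right) - 495 = \left(-140\right) \left(- \frac{6}{493}\right) - 495 = \frac{840}{493} - 495 = - \frac{243195}{493}$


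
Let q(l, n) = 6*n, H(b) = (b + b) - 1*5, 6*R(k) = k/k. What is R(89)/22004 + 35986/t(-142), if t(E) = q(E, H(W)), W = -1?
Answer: -791835937/924168 ≈ -856.81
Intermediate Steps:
R(k) = ⅙ (R(k) = (k/k)/6 = (⅙)*1 = ⅙)
H(b) = -5 + 2*b (H(b) = 2*b - 5 = -5 + 2*b)
t(E) = -42 (t(E) = 6*(-5 + 2*(-1)) = 6*(-5 - 2) = 6*(-7) = -42)
R(89)/22004 + 35986/t(-142) = (⅙)/22004 + 35986/(-42) = (⅙)*(1/22004) + 35986*(-1/42) = 1/132024 - 17993/21 = -791835937/924168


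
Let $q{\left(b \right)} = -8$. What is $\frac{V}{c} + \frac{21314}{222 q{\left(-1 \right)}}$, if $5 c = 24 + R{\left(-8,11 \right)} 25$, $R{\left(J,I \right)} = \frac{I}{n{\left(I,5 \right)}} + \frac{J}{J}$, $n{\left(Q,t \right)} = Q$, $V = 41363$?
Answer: $\frac{2471123}{888} \approx 2782.8$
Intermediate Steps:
$R{\left(J,I \right)} = 2$ ($R{\left(J,I \right)} = \frac{I}{I} + \frac{J}{J} = 1 + 1 = 2$)
$c = \frac{74}{5}$ ($c = \frac{24 + 2 \cdot 25}{5} = \frac{24 + 50}{5} = \frac{1}{5} \cdot 74 = \frac{74}{5} \approx 14.8$)
$\frac{V}{c} + \frac{21314}{222 q{\left(-1 \right)}} = \frac{41363}{\frac{74}{5}} + \frac{21314}{222 \left(-8\right)} = 41363 \cdot \frac{5}{74} + \frac{21314}{-1776} = \frac{206815}{74} + 21314 \left(- \frac{1}{1776}\right) = \frac{206815}{74} - \frac{10657}{888} = \frac{2471123}{888}$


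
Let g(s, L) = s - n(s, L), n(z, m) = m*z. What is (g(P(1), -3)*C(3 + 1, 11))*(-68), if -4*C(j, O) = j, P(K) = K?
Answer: 272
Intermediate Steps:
C(j, O) = -j/4
g(s, L) = s - L*s
(g(P(1), -3)*C(3 + 1, 11))*(-68) = ((1*(1 - 1*(-3)))*(-(3 + 1)/4))*(-68) = ((1*(1 + 3))*(-¼*4))*(-68) = ((1*4)*(-1))*(-68) = (4*(-1))*(-68) = -4*(-68) = 272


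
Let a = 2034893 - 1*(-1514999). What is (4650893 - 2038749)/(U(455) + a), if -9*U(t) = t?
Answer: 23509296/31948573 ≈ 0.73585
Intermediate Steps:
a = 3549892 (a = 2034893 + 1514999 = 3549892)
U(t) = -t/9
(4650893 - 2038749)/(U(455) + a) = (4650893 - 2038749)/(-⅑*455 + 3549892) = 2612144/(-455/9 + 3549892) = 2612144/(31948573/9) = 2612144*(9/31948573) = 23509296/31948573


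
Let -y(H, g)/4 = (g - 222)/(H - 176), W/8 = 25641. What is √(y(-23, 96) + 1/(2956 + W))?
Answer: I*√1085675838694523/20704358 ≈ 1.5914*I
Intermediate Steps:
W = 205128 (W = 8*25641 = 205128)
y(H, g) = -4*(-222 + g)/(-176 + H) (y(H, g) = -4*(g - 222)/(H - 176) = -4*(-222 + g)/(-176 + H))
√(y(-23, 96) + 1/(2956 + W)) = √(4*(222 - 1*96)/(-176 - 23) + 1/(2956 + 205128)) = √(4*(222 - 96)/(-199) + 1/208084) = √(4*(-1/199)*126 + 1/208084) = √(-504/199 + 1/208084) = √(-104874137/41408716) = I*√1085675838694523/20704358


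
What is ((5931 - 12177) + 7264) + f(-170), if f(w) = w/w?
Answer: 1019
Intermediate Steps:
f(w) = 1
((5931 - 12177) + 7264) + f(-170) = ((5931 - 12177) + 7264) + 1 = (-6246 + 7264) + 1 = 1018 + 1 = 1019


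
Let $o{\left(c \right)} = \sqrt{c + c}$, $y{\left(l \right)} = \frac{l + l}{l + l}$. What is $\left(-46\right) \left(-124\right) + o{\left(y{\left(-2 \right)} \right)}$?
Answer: $5704 + \sqrt{2} \approx 5705.4$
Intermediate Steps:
$y{\left(l \right)} = 1$ ($y{\left(l \right)} = \frac{2 l}{2 l} = 2 l \frac{1}{2 l} = 1$)
$o{\left(c \right)} = \sqrt{2} \sqrt{c}$ ($o{\left(c \right)} = \sqrt{2 c} = \sqrt{2} \sqrt{c}$)
$\left(-46\right) \left(-124\right) + o{\left(y{\left(-2 \right)} \right)} = \left(-46\right) \left(-124\right) + \sqrt{2} \sqrt{1} = 5704 + \sqrt{2} \cdot 1 = 5704 + \sqrt{2}$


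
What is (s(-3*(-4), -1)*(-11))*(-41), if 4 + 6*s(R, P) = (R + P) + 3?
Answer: 2255/3 ≈ 751.67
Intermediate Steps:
s(R, P) = -1/6 + P/6 + R/6 (s(R, P) = -2/3 + ((R + P) + 3)/6 = -2/3 + ((P + R) + 3)/6 = -2/3 + (3 + P + R)/6 = -2/3 + (1/2 + P/6 + R/6) = -1/6 + P/6 + R/6)
(s(-3*(-4), -1)*(-11))*(-41) = ((-1/6 + (1/6)*(-1) + (-3*(-4))/6)*(-11))*(-41) = ((-1/6 - 1/6 + (1/6)*12)*(-11))*(-41) = ((-1/6 - 1/6 + 2)*(-11))*(-41) = ((5/3)*(-11))*(-41) = -55/3*(-41) = 2255/3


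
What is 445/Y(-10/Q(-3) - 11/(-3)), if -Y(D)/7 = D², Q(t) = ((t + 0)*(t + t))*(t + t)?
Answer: -1297620/288463 ≈ -4.4984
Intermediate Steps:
Q(t) = 4*t³ (Q(t) = (t*(2*t))*(2*t) = (2*t²)*(2*t) = 4*t³)
Y(D) = -7*D²
445/Y(-10/Q(-3) - 11/(-3)) = 445/((-7*(-10/(4*(-3)³) - 11/(-3))²)) = 445/((-7*(-10/(4*(-27)) - 11*(-⅓))²)) = 445/((-7*(-10/(-108) + 11/3)²)) = 445/((-7*(-10*(-1/108) + 11/3)²)) = 445/((-7*(5/54 + 11/3)²)) = 445/((-7*(203/54)²)) = 445/((-7*41209/2916)) = 445/(-288463/2916) = 445*(-2916/288463) = -1297620/288463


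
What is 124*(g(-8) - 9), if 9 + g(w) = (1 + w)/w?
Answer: -4247/2 ≈ -2123.5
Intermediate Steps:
g(w) = -9 + (1 + w)/w
124*(g(-8) - 9) = 124*((-8 + 1/(-8)) - 9) = 124*((-8 - 1/8) - 9) = 124*(-65/8 - 9) = 124*(-137/8) = -4247/2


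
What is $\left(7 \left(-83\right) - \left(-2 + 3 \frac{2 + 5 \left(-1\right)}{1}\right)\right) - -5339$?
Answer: $4769$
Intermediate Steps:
$\left(7 \left(-83\right) - \left(-2 + 3 \frac{2 + 5 \left(-1\right)}{1}\right)\right) - -5339 = \left(-581 - \left(-2 + 3 \left(2 - 5\right) 1\right)\right) + 5339 = \left(-581 - \left(-2 + 3 \left(\left(-3\right) 1\right)\right)\right) + 5339 = \left(-581 + \left(2 - -9\right)\right) + 5339 = \left(-581 + \left(2 + 9\right)\right) + 5339 = \left(-581 + 11\right) + 5339 = -570 + 5339 = 4769$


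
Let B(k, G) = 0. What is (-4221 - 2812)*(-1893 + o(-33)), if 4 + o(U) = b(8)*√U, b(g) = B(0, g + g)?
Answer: 13341601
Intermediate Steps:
b(g) = 0
o(U) = -4 (o(U) = -4 + 0*√U = -4 + 0 = -4)
(-4221 - 2812)*(-1893 + o(-33)) = (-4221 - 2812)*(-1893 - 4) = -7033*(-1897) = 13341601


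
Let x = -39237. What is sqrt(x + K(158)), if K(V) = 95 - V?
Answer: 10*I*sqrt(393) ≈ 198.24*I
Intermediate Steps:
sqrt(x + K(158)) = sqrt(-39237 + (95 - 1*158)) = sqrt(-39237 + (95 - 158)) = sqrt(-39237 - 63) = sqrt(-39300) = 10*I*sqrt(393)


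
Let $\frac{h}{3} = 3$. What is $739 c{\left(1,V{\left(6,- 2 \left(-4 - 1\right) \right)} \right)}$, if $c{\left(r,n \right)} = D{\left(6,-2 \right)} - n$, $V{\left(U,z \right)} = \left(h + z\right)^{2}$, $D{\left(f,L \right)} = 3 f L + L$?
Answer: $-294861$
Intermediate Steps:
$h = 9$ ($h = 3 \cdot 3 = 9$)
$D{\left(f,L \right)} = L + 3 L f$ ($D{\left(f,L \right)} = 3 L f + L = L + 3 L f$)
$V{\left(U,z \right)} = \left(9 + z\right)^{2}$
$c{\left(r,n \right)} = -38 - n$ ($c{\left(r,n \right)} = - 2 \left(1 + 3 \cdot 6\right) - n = - 2 \left(1 + 18\right) - n = \left(-2\right) 19 - n = -38 - n$)
$739 c{\left(1,V{\left(6,- 2 \left(-4 - 1\right) \right)} \right)} = 739 \left(-38 - \left(9 - 2 \left(-4 - 1\right)\right)^{2}\right) = 739 \left(-38 - \left(9 - -10\right)^{2}\right) = 739 \left(-38 - \left(9 + 10\right)^{2}\right) = 739 \left(-38 - 19^{2}\right) = 739 \left(-38 - 361\right) = 739 \left(-399\right) = -294861$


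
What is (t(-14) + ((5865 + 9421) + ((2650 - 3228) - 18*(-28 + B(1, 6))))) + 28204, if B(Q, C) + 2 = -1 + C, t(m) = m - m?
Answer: 43362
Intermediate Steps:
t(m) = 0
B(Q, C) = -3 + C (B(Q, C) = -2 + (-1 + C) = -3 + C)
(t(-14) + ((5865 + 9421) + ((2650 - 3228) - 18*(-28 + B(1, 6))))) + 28204 = (0 + ((5865 + 9421) + ((2650 - 3228) - 18*(-28 + (-3 + 6))))) + 28204 = (0 + (15286 + (-578 - 18*(-28 + 3)))) + 28204 = (0 + (15286 + (-578 - 18*(-25)))) + 28204 = (0 + (15286 + (-578 + 450))) + 28204 = (0 + (15286 - 128)) + 28204 = (0 + 15158) + 28204 = 15158 + 28204 = 43362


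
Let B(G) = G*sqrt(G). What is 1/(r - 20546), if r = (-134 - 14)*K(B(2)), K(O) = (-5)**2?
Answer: -1/24246 ≈ -4.1244e-5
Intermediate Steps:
B(G) = G**(3/2)
K(O) = 25
r = -3700 (r = (-134 - 14)*25 = -148*25 = -3700)
1/(r - 20546) = 1/(-3700 - 20546) = 1/(-24246) = -1/24246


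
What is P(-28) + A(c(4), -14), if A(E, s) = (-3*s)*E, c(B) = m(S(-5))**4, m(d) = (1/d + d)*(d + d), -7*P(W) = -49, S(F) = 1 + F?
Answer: 56126119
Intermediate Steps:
P(W) = 7 (P(W) = -1/7*(-49) = 7)
m(d) = 2*d*(d + 1/d) (m(d) = (d + 1/d)*(2*d) = 2*d*(d + 1/d))
c(B) = 1336336 (c(B) = (2 + 2*(1 - 5)**2)**4 = (2 + 2*(-4)**2)**4 = (2 + 2*16)**4 = (2 + 32)**4 = 34**4 = 1336336)
A(E, s) = -3*E*s
P(-28) + A(c(4), -14) = 7 - 3*1336336*(-14) = 7 + 56126112 = 56126119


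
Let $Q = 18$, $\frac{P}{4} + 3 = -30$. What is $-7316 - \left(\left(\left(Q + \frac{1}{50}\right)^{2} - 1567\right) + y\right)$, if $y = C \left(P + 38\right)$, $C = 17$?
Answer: $- \frac{11189301}{2500} \approx -4475.7$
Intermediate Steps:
$P = -132$ ($P = -12 + 4 \left(-30\right) = -12 - 120 = -132$)
$y = -1598$ ($y = 17 \left(-132 + 38\right) = 17 \left(-94\right) = -1598$)
$-7316 - \left(\left(\left(Q + \frac{1}{50}\right)^{2} - 1567\right) + y\right) = -7316 - \left(\left(\left(18 + \frac{1}{50}\right)^{2} - 1567\right) - 1598\right) = -7316 - \left(\left(\left(\frac{901}{50}\right)^{2} - 1567\right) - 1598\right) = -7316 - \left(\left(\frac{811801}{2500} - 1567\right) - 1598\right) = -7316 - \left(- \frac{3105699}{2500} - 1598\right) = -7316 - - \frac{7100699}{2500} = -7316 + \frac{7100699}{2500} = - \frac{11189301}{2500}$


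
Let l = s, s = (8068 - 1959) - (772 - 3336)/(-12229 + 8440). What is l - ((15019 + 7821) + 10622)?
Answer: -103643081/3789 ≈ -27354.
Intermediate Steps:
s = 23144437/3789 (s = 6109 - (-2564)/(-3789) = 6109 - (-2564)*(-1)/3789 = 6109 - 1*2564/3789 = 6109 - 2564/3789 = 23144437/3789 ≈ 6108.3)
l = 23144437/3789 ≈ 6108.3
l - ((15019 + 7821) + 10622) = 23144437/3789 - ((15019 + 7821) + 10622) = 23144437/3789 - (22840 + 10622) = 23144437/3789 - 1*33462 = 23144437/3789 - 33462 = -103643081/3789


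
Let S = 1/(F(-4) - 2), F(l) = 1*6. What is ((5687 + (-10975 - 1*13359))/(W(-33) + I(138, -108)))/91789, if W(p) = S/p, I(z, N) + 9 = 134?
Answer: -2461404/1514426711 ≈ -0.0016253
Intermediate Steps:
F(l) = 6
I(z, N) = 125 (I(z, N) = -9 + 134 = 125)
S = ¼ (S = 1/(6 - 2) = 1/4 = ¼ ≈ 0.25000)
W(p) = 1/(4*p)
((5687 + (-10975 - 1*13359))/(W(-33) + I(138, -108)))/91789 = ((5687 + (-10975 - 1*13359))/((¼)/(-33) + 125))/91789 = ((5687 + (-10975 - 13359))/((¼)*(-1/33) + 125))*(1/91789) = ((5687 - 24334)/(-1/132 + 125))*(1/91789) = -18647/16499/132*(1/91789) = -18647*132/16499*(1/91789) = -2461404/16499*1/91789 = -2461404/1514426711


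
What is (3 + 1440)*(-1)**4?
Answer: 1443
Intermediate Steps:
(3 + 1440)*(-1)**4 = 1443*1 = 1443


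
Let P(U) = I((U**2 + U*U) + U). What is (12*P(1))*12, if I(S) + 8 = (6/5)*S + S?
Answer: -1008/5 ≈ -201.60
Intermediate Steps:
I(S) = -8 + 11*S/5 (I(S) = -8 + ((6/5)*S + S) = -8 + ((6*(1/5))*S + S) = -8 + (6*S/5 + S) = -8 + 11*S/5)
P(U) = -8 + 11*U/5 + 22*U**2/5 (P(U) = -8 + 11*((U**2 + U*U) + U)/5 = -8 + 11*((U**2 + U**2) + U)/5 = -8 + 11*(2*U**2 + U)/5 = -8 + 11*(U + 2*U**2)/5 = -8 + (11*U/5 + 22*U**2/5) = -8 + 11*U/5 + 22*U**2/5)
(12*P(1))*12 = (12*(-8 + (11/5)*1*(1 + 2*1)))*12 = (12*(-8 + (11/5)*1*(1 + 2)))*12 = (12*(-8 + (11/5)*1*3))*12 = (12*(-8 + 33/5))*12 = (12*(-7/5))*12 = -84/5*12 = -1008/5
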